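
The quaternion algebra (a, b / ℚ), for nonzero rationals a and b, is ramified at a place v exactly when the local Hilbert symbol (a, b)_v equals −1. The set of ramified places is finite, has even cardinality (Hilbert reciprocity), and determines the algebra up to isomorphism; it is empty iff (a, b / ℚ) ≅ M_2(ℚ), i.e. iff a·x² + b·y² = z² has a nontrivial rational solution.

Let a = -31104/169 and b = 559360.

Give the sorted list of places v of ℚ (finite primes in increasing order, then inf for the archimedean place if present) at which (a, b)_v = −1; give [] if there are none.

Mod squares: a ≡ -6, b ≡ 2185. Check v ∈ {∞, 2, 3, 5, 13, 19, 23}.
v=3: a=3^5·(≡1), b=3^0·(≡1) mod 3; (1|3)=+1, (1|3)=+1; (−1)^{5·0·1}·(+1)^0·(+1)^5 = +1.
v=23: a=23^0·(≡22), b=23^1·(≡9) mod 23; (22|23)=-1, (9|23)=+1; (−1)^{0·1·11}·(-1)^1·(+1)^0 = -1.
v=5: a=5^0·(≡4), b=5^1·(≡2) mod 5; (4|5)=+1, (2|5)=-1; (−1)^{0·1·2}·(+1)^1·(-1)^0 = +1.
v=2: v_2(a)=7, v_2(b)=8; units ≡ 5, 1 (mod 8); ε·ε+αω+βω = 0·0+7·0+8·1 ≡ 0  ⇒  (a,b)_2 = +1.
v=∞: -6 < 0 and 2185 > 0  ⇒  (a,b)_∞ = +1.
v=13: a=13^-2·(≡5), b=13^0·(≡9) mod 13; (5|13)=-1, (9|13)=+1; (−1)^{-2·0·6}·(-1)^0·(+1)^-2 = +1.
v=19: a=19^0·(≡10), b=19^1·(≡9) mod 19; (10|19)=-1, (9|19)=+1; (−1)^{0·1·9}·(-1)^1·(+1)^0 = -1.
(-6, 2185 / ℚ) ramifies at {19, 23}: a division algebra.

[19, 23]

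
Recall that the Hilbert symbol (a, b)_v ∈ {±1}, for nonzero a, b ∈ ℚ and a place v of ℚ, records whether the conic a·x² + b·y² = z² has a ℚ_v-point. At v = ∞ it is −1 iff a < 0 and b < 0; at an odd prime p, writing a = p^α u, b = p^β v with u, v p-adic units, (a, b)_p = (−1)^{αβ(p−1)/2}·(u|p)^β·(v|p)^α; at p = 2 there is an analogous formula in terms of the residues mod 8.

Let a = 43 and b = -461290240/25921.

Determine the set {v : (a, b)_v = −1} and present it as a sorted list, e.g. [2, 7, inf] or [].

Mod squares: a ≡ 43, b ≡ -6235. Check v ∈ {∞, 2, 5, 7, 17, 23, 29, 43}.
v=23: a=23^0·(≡20), b=23^-2·(≡20) mod 23; (20|23)=-1, (20|23)=-1; (−1)^{0·-2·11}·(-1)^-2·(-1)^0 = +1.
v=17: a=17^0·(≡9), b=17^2·(≡16) mod 17; (9|17)=+1, (16|17)=+1; (−1)^{0·2·8}·(+1)^2·(+1)^0 = +1.
v=7: a=7^0·(≡1), b=7^-2·(≡4) mod 7; (1|7)=+1, (4|7)=+1; (−1)^{0·-2·3}·(+1)^-2·(+1)^0 = +1.
v=29: a=29^0·(≡14), b=29^1·(≡12) mod 29; (14|29)=-1, (12|29)=-1; (−1)^{0·1·14}·(-1)^1·(-1)^0 = -1.
v=43: a=43^1·(≡1), b=43^1·(≡5) mod 43; (1|43)=+1, (5|43)=-1; (−1)^{1·1·21}·(+1)^1·(-1)^1 = +1.
v=∞: 43 > 0 and -6235 < 0  ⇒  (a,b)_∞ = +1.
v=5: a=5^0·(≡3), b=5^1·(≡2) mod 5; (3|5)=-1, (2|5)=-1; (−1)^{0·1·2}·(-1)^1·(-1)^0 = -1.
v=2: v_2(a)=0, v_2(b)=8; units ≡ 3, 5 (mod 8); ε·ε+αω+βω = 1·0+0·1+8·1 ≡ 0  ⇒  (a,b)_2 = +1.
Ram(43, -6235) = {5, 29}; no ℚ_5-point on the conic.

[5, 29]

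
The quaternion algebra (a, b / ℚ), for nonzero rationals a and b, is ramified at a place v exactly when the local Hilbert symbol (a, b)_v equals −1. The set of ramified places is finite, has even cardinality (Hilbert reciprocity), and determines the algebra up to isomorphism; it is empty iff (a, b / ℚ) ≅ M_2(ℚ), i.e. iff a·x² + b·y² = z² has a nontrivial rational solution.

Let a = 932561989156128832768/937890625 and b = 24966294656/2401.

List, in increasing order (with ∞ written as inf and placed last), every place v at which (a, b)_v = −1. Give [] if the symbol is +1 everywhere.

[2, 17]

Mod squares: a ≡ 37, b ≡ 1394. Check v ∈ {∞, 2, 5, 7, 17, 23, 37, 41}.
v=5: a=5^-8·(≡3), b=5^0·(≡1) mod 5; (3|5)=-1, (1|5)=+1; (−1)^{-8·0·2}·(-1)^0·(+1)^-8 = +1.
v=17: a=17^2·(≡6), b=17^1·(≡12) mod 17; (6|17)=-1, (12|17)=-1; (−1)^{2·1·8}·(-1)^1·(-1)^2 = -1.
v=∞: 37 > 0 and 1394 > 0  ⇒  (a,b)_∞ = +1.
v=7: a=7^-4·(≡2), b=7^-4·(≡2) mod 7; (2|7)=+1, (2|7)=+1; (−1)^{-4·-4·3}·(+1)^-4·(+1)^-4 = +1.
v=2: v_2(a)=8, v_2(b)=7; units ≡ 5, 1 (mod 8); ε·ε+αω+βω = 0·0+8·0+7·1 ≡ 1  ⇒  (a,b)_2 = -1.
v=37: a=37^3·(≡33), b=37^0·(≡33) mod 37; (33|37)=+1, (33|37)=+1; (−1)^{3·0·18}·(+1)^0·(+1)^3 = +1.
v=23: a=23^6·(≡22), b=23^4·(≡5) mod 23; (22|23)=-1, (5|23)=-1; (−1)^{6·4·11}·(-1)^4·(-1)^6 = +1.
v=41: a=41^2·(≡21), b=41^1·(≡11) mod 41; (21|41)=+1, (11|41)=-1; (−1)^{2·1·20}·(+1)^1·(-1)^2 = +1.
Ram(37, 1394) = {2, 17}; no ℚ_2-point on the conic.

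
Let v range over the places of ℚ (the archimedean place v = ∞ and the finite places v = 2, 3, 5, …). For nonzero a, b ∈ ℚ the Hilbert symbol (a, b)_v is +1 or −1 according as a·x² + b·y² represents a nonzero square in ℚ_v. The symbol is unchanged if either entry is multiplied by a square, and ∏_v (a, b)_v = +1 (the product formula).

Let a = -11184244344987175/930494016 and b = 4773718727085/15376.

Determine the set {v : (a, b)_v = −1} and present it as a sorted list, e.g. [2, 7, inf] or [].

Mod squares: a ≡ -7, b ≡ 165. Check v ∈ {∞, 2, 3, 5, 7, 11, 31, 41, 47}.
v=11: a=11^2·(≡4), b=11^3·(≡4) mod 11; (4|11)=+1, (4|11)=+1; (−1)^{2·3·5}·(+1)^3·(+1)^2 = +1.
v=41: a=41^-2·(≡13), b=41^0·(≡10) mod 41; (13|41)=-1, (10|41)=+1; (−1)^{-2·0·20}·(-1)^0·(+1)^-2 = +1.
v=3: a=3^-2·(≡2), b=3^1·(≡1) mod 3; (2|3)=-1, (1|3)=+1; (−1)^{-2·1·1}·(-1)^1·(+1)^-2 = -1.
v=2: v_2(a)=-6, v_2(b)=-4; units ≡ 1, 5 (mod 8); ε·ε+αω+βω = 0·0+-6·1+-4·0 ≡ 0  ⇒  (a,b)_2 = +1.
v=∞: -7 < 0 and 165 > 0  ⇒  (a,b)_∞ = +1.
v=5: a=5^2·(≡3), b=5^1·(≡2) mod 5; (3|5)=-1, (2|5)=-1; (−1)^{2·1·2}·(-1)^1·(-1)^2 = -1.
v=7: a=7^3·(≡5), b=7^2·(≡4) mod 7; (5|7)=-1, (4|7)=+1; (−1)^{3·2·3}·(-1)^2·(+1)^3 = +1.
v=47: a=47^6·(≡44), b=47^4·(≡24) mod 47; (44|47)=-1, (24|47)=+1; (−1)^{6·4·23}·(-1)^4·(+1)^6 = +1.
v=31: a=31^-2·(≡22), b=31^-2·(≡10) mod 31; (22|31)=-1, (10|31)=+1; (−1)^{-2·-2·15}·(-1)^-2·(+1)^-2 = +1.
(-7, 165 / ℚ) ramifies at {3, 5}: a division algebra.

[3, 5]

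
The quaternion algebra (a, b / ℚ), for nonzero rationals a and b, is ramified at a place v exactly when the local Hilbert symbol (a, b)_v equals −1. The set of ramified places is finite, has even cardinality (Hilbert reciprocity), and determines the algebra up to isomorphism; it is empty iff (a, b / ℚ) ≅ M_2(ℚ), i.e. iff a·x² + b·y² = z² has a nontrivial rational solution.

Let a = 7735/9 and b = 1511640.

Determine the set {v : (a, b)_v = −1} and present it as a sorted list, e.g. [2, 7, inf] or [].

[2, 13, 17, 19]

Mod squares: a ≡ 7735, b ≡ 41990. Check v ∈ {∞, 2, 3, 5, 7, 13, 17, 19}.
v=17: a=17^1·(≡9), b=17^1·(≡10) mod 17; (9|17)=+1, (10|17)=-1; (−1)^{1·1·8}·(+1)^1·(-1)^1 = -1.
v=5: a=5^1·(≡3), b=5^1·(≡3) mod 5; (3|5)=-1, (3|5)=-1; (−1)^{1·1·2}·(-1)^1·(-1)^1 = +1.
v=13: a=13^1·(≡4), b=13^1·(≡8) mod 13; (4|13)=+1, (8|13)=-1; (−1)^{1·1·6}·(+1)^1·(-1)^1 = -1.
v=2: v_2(a)=0, v_2(b)=3; units ≡ 7, 3 (mod 8); ε·ε+αω+βω = 1·1+0·1+3·0 ≡ 1  ⇒  (a,b)_2 = -1.
v=3: a=3^-2·(≡1), b=3^2·(≡2) mod 3; (1|3)=+1, (2|3)=-1; (−1)^{-2·2·1}·(+1)^2·(-1)^-2 = +1.
v=∞: 7735 > 0 and 41990 > 0  ⇒  (a,b)_∞ = +1.
v=19: a=19^0·(≡15), b=19^1·(≡7) mod 19; (15|19)=-1, (7|19)=+1; (−1)^{0·1·9}·(-1)^1·(+1)^0 = -1.
v=7: a=7^1·(≡3), b=7^0·(≡4) mod 7; (3|7)=-1, (4|7)=+1; (−1)^{1·0·3}·(-1)^0·(+1)^1 = +1.
(7735, 41990 / ℚ) ramifies at {2, 13, 17, 19}: a division algebra.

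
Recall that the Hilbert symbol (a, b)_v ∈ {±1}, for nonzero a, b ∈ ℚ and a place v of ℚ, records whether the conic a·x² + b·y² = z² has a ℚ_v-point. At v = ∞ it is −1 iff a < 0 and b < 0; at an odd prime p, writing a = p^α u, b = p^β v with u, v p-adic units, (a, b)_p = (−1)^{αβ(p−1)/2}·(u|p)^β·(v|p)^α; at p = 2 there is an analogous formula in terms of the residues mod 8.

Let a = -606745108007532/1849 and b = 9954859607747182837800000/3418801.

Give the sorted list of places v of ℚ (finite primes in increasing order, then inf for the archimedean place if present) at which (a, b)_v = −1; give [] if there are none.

[5, 7, 19, 37]

(a, b) ≡ (-7163, 11228945) mod (ℚ^×)²; places V = {2, 3, 5, 7, 13, 19, 23, 29, 37, 43, ∞}.
(a,b)_∞: sgn(-7163)=−, sgn(11228945)=+, so +1.
(a,b)_2: α=2, β=6; u≡5, v≡1 (mod 8); ε(u)ε(v)=0·0, αω(v)=2·0, βω(u)=6·1; sum ≡ 0  ⇒  +1.
(a,b)_7: α=0, u≡3; β=3, v≡4 (mod 7); (3|7)=-1, (4|7)=+1; sign (−1)^0·-1^3·+1^0 = -1.
(a,b)_23: α=2, u≡18; β=3, v≡11 (mod 23); (18|23)=+1, (11|23)=-1; sign (−1)^0·+1^3·-1^2 = +1.
(a,b)_19: α=3, u≡8; β=4, v≡2 (mod 19); (8|19)=-1, (2|19)=-1; sign (−1)^0·-1^4·-1^3 = -1.
(a,b)_43: α=-2, u≡27; β=-4, v≡23 (mod 43); (27|43)=-1, (23|43)=+1; sign (−1)^0·-1^-4·+1^-2 = +1.
(a,b)_37: α=2, u≡29; β=1, v≡11 (mod 37); (29|37)=-1, (11|37)=+1; sign (−1)^0·-1^1·+1^2 = -1.
(a,b)_29: α=1, u≡21; β=1, v≡3 (mod 29); (21|29)=-1, (3|29)=-1; sign (−1)^0·-1^1·-1^1 = +1.
(a,b)_13: α=1, u≡2; β=1, v≡2 (mod 13); (2|13)=-1, (2|13)=-1; sign (−1)^0·-1^1·-1^1 = +1.
(a,b)_5: α=0, u≡2; β=5, v≡1 (mod 5); (2|5)=-1, (1|5)=+1; sign (−1)^0·-1^5·+1^0 = -1.
(a,b)_3: α=4, u≡1; β=8, v≡2 (mod 3); (1|3)=+1, (2|3)=-1; sign (−1)^0·+1^8·-1^4 = +1.
Ram(-7163, 11228945) = {5, 7, 19, 37}; no ℚ_5-point on the conic.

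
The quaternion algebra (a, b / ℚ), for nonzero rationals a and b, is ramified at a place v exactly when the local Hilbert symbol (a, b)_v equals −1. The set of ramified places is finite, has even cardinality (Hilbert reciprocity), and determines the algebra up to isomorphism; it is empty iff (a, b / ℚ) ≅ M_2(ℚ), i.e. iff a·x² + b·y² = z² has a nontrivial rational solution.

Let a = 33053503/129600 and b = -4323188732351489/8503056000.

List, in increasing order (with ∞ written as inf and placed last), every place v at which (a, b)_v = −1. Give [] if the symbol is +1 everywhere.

[2, 5, 7, 11]

(a, b) ≡ (7, -2090) mod (ℚ^×)²; places V = {2, 3, 5, 7, 11, 13, 19, 23, 41, 53, ∞}.
(a,b)_7: α=1, u≡1; β=2, v≡3 (mod 7); (1|7)=+1, (3|7)=-1; sign (−1)^0·+1^2·-1^1 = -1.
(a,b)_5: α=-2, u≡2; β=-3, v≡2 (mod 5); (2|5)=-1, (2|5)=-1; sign (−1)^0·-1^-3·-1^-2 = -1.
(a,b)_13: α=0, u≡5; β=2, v≡3 (mod 13); (5|13)=-1, (3|13)=+1; sign (−1)^0·-1^2·+1^0 = +1.
(a,b)_11: α=0, u≡6; β=1, v≡7 (mod 11); (6|11)=-1, (7|11)=-1; sign (−1)^0·-1^1·-1^0 = -1.
(a,b)_23: α=0, u≡10; β=2, v≡12 (mod 23); (10|23)=-1, (12|23)=+1; sign (−1)^0·-1^2·+1^0 = +1.
(a,b)_53: α=2, u≡46; β=2, v≡30 (mod 53); (46|53)=+1, (30|53)=-1; sign (−1)^0·+1^2·-1^2 = +1.
(a,b)_19: α=0, u≡1; β=1, v≡17 (mod 19); (1|19)=+1, (17|19)=+1; sign (−1)^0·+1^1·+1^0 = +1.
(a,b)_3: α=-4, u≡1; β=-12, v≡1 (mod 3); (1|3)=+1, (1|3)=+1; sign (−1)^0·+1^-12·+1^-4 = +1.
(a,b)_∞: sgn(7)=+, sgn(-2090)=−, so +1.
(a,b)_41: α=2, u≡17; β=2, v≡9 (mod 41); (17|41)=-1, (9|41)=+1; sign (−1)^0·-1^2·+1^2 = +1.
(a,b)_2: α=-6, β=-7; u≡7, v≡3 (mod 8); ε(u)ε(v)=1·1, αω(v)=-6·1, βω(u)=-7·0; sum ≡ 1  ⇒  -1.
(7, -2090 / ℚ) ramifies at {2, 5, 7, 11}: a division algebra.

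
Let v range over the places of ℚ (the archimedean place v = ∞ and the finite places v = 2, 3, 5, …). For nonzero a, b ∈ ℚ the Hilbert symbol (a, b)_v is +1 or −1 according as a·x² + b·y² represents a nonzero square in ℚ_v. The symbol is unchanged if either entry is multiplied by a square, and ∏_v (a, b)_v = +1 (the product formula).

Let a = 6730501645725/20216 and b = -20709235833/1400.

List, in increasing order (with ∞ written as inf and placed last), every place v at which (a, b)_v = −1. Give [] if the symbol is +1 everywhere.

Mod squares: a ≡ 6006, b ≡ -462. Check v ∈ {∞, 2, 3, 5, 7, 11, 13, 19, 41, 47}.
v=2: v_2(a)=-3, v_2(b)=-3; units ≡ 3, 1 (mod 8); ε·ε+αω+βω = 1·0+-3·0+-3·1 ≡ 1  ⇒  (a,b)_2 = -1.
v=5: a=5^2·(≡4), b=5^-2·(≡2) mod 5; (4|5)=+1, (2|5)=-1; (−1)^{2·-2·2}·(+1)^-2·(-1)^2 = +1.
v=∞: 6006 > 0 and -462 < 0  ⇒  (a,b)_∞ = +1.
v=11: a=11^1·(≡10), b=11^1·(≡6) mod 11; (10|11)=-1, (6|11)=-1; (−1)^{1·1·5}·(-1)^1·(-1)^1 = -1.
v=13: a=13^3·(≡2), b=13^2·(≡6) mod 13; (2|13)=-1, (6|13)=-1; (−1)^{3·2·6}·(-1)^2·(-1)^3 = -1.
v=3: a=3^1·(≡1), b=3^1·(≡2) mod 3; (1|3)=+1, (2|3)=-1; (−1)^{1·1·1}·(+1)^1·(-1)^1 = +1.
v=41: a=41^2·(≡5), b=41^2·(≡35) mod 41; (5|41)=+1, (35|41)=-1; (−1)^{2·2·20}·(+1)^2·(-1)^2 = +1.
v=7: a=7^-1·(≡1), b=7^-1·(≡2) mod 7; (1|7)=+1, (2|7)=+1; (−1)^{-1·-1·3}·(+1)^-1·(+1)^-1 = -1.
v=47: a=47^2·(≡8), b=47^2·(≡27) mod 47; (8|47)=+1, (27|47)=+1; (−1)^{2·2·23}·(+1)^2·(+1)^2 = +1.
v=19: a=19^-2·(≡12), b=19^0·(≡18) mod 19; (12|19)=-1, (18|19)=-1; (−1)^{-2·0·9}·(-1)^0·(-1)^-2 = +1.
(6006, -462 / ℚ) ramifies at {2, 7, 11, 13}: a division algebra.

[2, 7, 11, 13]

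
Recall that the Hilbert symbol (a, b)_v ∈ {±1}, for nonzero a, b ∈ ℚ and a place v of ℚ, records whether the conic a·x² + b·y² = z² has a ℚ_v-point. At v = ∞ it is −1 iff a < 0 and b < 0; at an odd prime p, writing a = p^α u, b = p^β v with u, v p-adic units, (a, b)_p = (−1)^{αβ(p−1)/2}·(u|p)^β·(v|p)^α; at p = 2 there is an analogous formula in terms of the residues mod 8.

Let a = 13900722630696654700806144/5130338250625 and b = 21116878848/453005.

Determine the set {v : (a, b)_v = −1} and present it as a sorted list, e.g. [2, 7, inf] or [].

[2, 11]

(a, b) ≡ (374, 2210) mod (ℚ^×)²; places V = {2, 3, 5, 7, 11, 13, 17, 29, 43, ∞}.
(a,b)_43: α=-4, u≡22; β=-2, v≡14 (mod 43); (22|43)=-1, (14|43)=+1; sign (−1)^0·-1^-2·+1^-4 = +1.
(a,b)_11: α=1, u≡3; β=0, v≡7 (mod 11); (3|11)=+1, (7|11)=-1; sign (−1)^0·+1^0·-1^1 = -1.
(a,b)_29: α=2, u≡14; β=0, v≡28 (mod 29); (14|29)=-1, (28|29)=+1; sign (−1)^0·-1^0·+1^2 = +1.
(a,b)_∞: sgn(374)=+, sgn(2210)=+, so +1.
(a,b)_17: α=5, u≡5; β=1, v≡14 (mod 17); (5|17)=-1, (14|17)=-1; sign (−1)^0·-1^1·-1^5 = +1.
(a,b)_7: α=-4, u≡3; β=-2, v≡6 (mod 7); (3|7)=-1, (6|7)=-1; sign (−1)^0·-1^-2·-1^-4 = +1.
(a,b)_13: α=2, u≡12; β=1, v≡9 (mod 13); (12|13)=+1, (9|13)=+1; sign (−1)^0·+1^1·+1^2 = +1.
(a,b)_3: α=6, u≡2; β=6, v≡2 (mod 3); (2|3)=-1, (2|3)=-1; sign (−1)^0·-1^6·-1^6 = +1.
(a,b)_2: α=33, β=17; u≡3, v≡1 (mod 8); ε(u)ε(v)=1·0, αω(v)=33·0, βω(u)=17·1; sum ≡ 1  ⇒  -1.
(a,b)_5: α=-4, u≡4; β=-1, v≡3 (mod 5); (4|5)=+1, (3|5)=-1; sign (−1)^0·+1^-1·-1^-4 = +1.
Ram(374, 2210) = {2, 11}; no ℚ_2-point on the conic.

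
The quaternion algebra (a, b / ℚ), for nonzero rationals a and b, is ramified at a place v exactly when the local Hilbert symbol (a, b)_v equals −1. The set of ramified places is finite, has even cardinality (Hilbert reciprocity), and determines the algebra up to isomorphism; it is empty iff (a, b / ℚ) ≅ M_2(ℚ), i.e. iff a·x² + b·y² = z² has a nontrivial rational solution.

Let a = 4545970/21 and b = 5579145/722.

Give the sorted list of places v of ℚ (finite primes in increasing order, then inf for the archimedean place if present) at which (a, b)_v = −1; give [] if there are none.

(a, b) ≡ (2730, 4290) mod (ℚ^×)²; places V = {2, 3, 5, 7, 11, 13, 17, 19, ∞}.
(a,b)_13: α=1, u≡2; β=1, v≡5 (mod 13); (2|13)=-1, (5|13)=-1; sign (−1)^0·-1^1·-1^1 = +1.
(a,b)_5: α=1, u≡4; β=1, v≡2 (mod 5); (4|5)=+1, (2|5)=-1; sign (−1)^0·+1^1·-1^1 = -1.
(a,b)_7: α=-1, u≡3; β=0, v≡5 (mod 7); (3|7)=-1, (5|7)=-1; sign (−1)^0·-1^0·-1^-1 = -1.
(a,b)_2: α=1, β=-1; u≡5, v≡1 (mod 8); ε(u)ε(v)=0·0, αω(v)=1·0, βω(u)=-1·1; sum ≡ 1  ⇒  -1.
(a,b)_3: α=-1, u≡1; β=3, v≡2 (mod 3); (1|3)=+1, (2|3)=-1; sign (−1)^1·+1^3·-1^-1 = +1.
(a,b)_19: α=0, u≡15; β=-2, v≡2 (mod 19); (15|19)=-1, (2|19)=-1; sign (−1)^0·-1^-2·-1^0 = +1.
(a,b)_17: α=2, u≡14; β=2, v≡14 (mod 17); (14|17)=-1, (14|17)=-1; sign (−1)^0·-1^2·-1^2 = +1.
(a,b)_∞: sgn(2730)=+, sgn(4290)=+, so +1.
(a,b)_11: α=2, u≡6; β=1, v≡1 (mod 11); (6|11)=-1, (1|11)=+1; sign (−1)^0·-1^1·+1^2 = -1.
Ram(2730, 4290) = {2, 5, 7, 11}; no ℚ_2-point on the conic.

[2, 5, 7, 11]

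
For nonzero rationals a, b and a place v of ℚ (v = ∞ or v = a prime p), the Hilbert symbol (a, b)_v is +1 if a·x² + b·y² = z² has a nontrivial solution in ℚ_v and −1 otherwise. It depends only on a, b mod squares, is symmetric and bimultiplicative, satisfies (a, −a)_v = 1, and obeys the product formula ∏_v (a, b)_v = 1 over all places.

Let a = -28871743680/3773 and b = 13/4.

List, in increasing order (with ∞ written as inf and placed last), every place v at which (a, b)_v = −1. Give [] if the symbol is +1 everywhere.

Mod squares: a ≡ -15015, b ≡ 13. Check v ∈ {∞, 2, 3, 5, 7, 11, 13}.
v=3: a=3^5·(≡2), b=3^0·(≡1) mod 3; (2|3)=-1, (1|3)=+1; (−1)^{5·0·1}·(-1)^0·(+1)^5 = +1.
v=13: a=13^5·(≡2), b=13^1·(≡10) mod 13; (2|13)=-1, (10|13)=+1; (−1)^{5·1·6}·(-1)^1·(+1)^5 = -1.
v=∞: -15015 < 0 and 13 > 0  ⇒  (a,b)_∞ = +1.
v=5: a=5^1·(≡3), b=5^0·(≡2) mod 5; (3|5)=-1, (2|5)=-1; (−1)^{1·0·2}·(-1)^0·(-1)^1 = -1.
v=7: a=7^-3·(≡1), b=7^0·(≡5) mod 7; (1|7)=+1, (5|7)=-1; (−1)^{-3·0·3}·(+1)^0·(-1)^-3 = -1.
v=11: a=11^-1·(≡6), b=11^0·(≡6) mod 11; (6|11)=-1, (6|11)=-1; (−1)^{-1·0·5}·(-1)^0·(-1)^-1 = -1.
v=2: v_2(a)=6, v_2(b)=-2; units ≡ 1, 5 (mod 8); ε·ε+αω+βω = 0·0+6·1+-2·0 ≡ 0  ⇒  (a,b)_2 = +1.
Ram(-15015, 13) = {5, 7, 11, 13}; no ℚ_5-point on the conic.

[5, 7, 11, 13]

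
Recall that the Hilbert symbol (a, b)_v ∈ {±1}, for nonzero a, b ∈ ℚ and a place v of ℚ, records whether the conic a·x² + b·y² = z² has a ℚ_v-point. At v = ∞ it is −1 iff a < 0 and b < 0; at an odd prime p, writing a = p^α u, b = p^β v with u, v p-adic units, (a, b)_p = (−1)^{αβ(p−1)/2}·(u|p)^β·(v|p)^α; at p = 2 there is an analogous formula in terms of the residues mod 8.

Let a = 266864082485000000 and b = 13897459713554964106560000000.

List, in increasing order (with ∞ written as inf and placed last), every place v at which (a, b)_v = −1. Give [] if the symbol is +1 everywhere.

(a, b) ≡ (85085, 26565) mod (ℚ^×)²; places V = {2, 3, 5, 7, 11, 13, 17, 23, ∞}.
(a,b)_17: α=1, u≡6; β=2, v≡12 (mod 17); (6|17)=-1, (12|17)=-1; sign (−1)^0·-1^2·-1^1 = -1.
(a,b)_2: α=6, β=12; u≡5, v≡5 (mod 8); ε(u)ε(v)=0·0, αω(v)=6·1, βω(u)=12·1; sum ≡ 0  ⇒  +1.
(a,b)_3: α=0, u≡2; β=3, v≡2 (mod 3); (2|3)=-1, (2|3)=-1; sign (−1)^0·-1^3·-1^0 = -1.
(a,b)_23: α=2, u≡13; β=3, v≡7 (mod 23); (13|23)=+1, (7|23)=-1; sign (−1)^0·+1^3·-1^2 = +1.
(a,b)_13: α=1, u≡2; β=2, v≡11 (mod 13); (2|13)=-1, (11|13)=-1; sign (−1)^0·-1^2·-1^1 = -1.
(a,b)_5: α=7, u≡3; β=7, v≡3 (mod 5); (3|5)=-1, (3|5)=-1; sign (−1)^0·-1^7·-1^7 = +1.
(a,b)_∞: sgn(85085)=+, sgn(26565)=+, so +1.
(a,b)_11: α=3, u≡10; β=5, v≡6 (mod 11); (10|11)=-1, (6|11)=-1; sign (−1)^1·-1^5·-1^3 = -1.
(a,b)_7: α=3, u≡3; β=5, v≡1 (mod 7); (3|7)=-1, (1|7)=+1; sign (−1)^1·-1^5·+1^3 = +1.
(85085, 26565 / ℚ) ramifies at {3, 11, 13, 17}: a division algebra.

[3, 11, 13, 17]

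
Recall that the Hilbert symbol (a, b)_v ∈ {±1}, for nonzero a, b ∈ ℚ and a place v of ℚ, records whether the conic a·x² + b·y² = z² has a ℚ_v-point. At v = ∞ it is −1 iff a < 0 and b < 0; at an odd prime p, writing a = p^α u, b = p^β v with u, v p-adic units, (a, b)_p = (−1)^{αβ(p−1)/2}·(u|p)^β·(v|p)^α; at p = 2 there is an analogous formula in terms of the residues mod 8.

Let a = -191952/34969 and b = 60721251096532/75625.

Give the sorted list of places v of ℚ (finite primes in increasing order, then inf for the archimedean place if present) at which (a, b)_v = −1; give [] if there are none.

(a, b) ≡ (-1333, 8543197) mod (ℚ^×)²; places V = {2, 3, 5, 11, 13, 17, 29, 31, 43, ∞}.
(a,b)_3: α=2, u≡2; β=0, v≡1 (mod 3); (2|3)=-1, (1|3)=+1; sign (−1)^0·-1^0·+1^2 = +1.
(a,b)_5: α=0, u≡2; β=-4, v≡2 (mod 5); (2|5)=-1, (2|5)=-1; sign (−1)^0·-1^-4·-1^0 = +1.
(a,b)_29: α=0, u≡6; β=1, v≡2 (mod 29); (6|29)=+1, (2|29)=-1; sign (−1)^0·+1^1·-1^0 = +1.
(a,b)_17: α=-2, u≡6; β=1, v≡4 (mod 17); (6|17)=-1, (4|17)=+1; sign (−1)^0·-1^1·+1^-2 = -1.
(a,b)_43: α=1, u≡18; β=3, v≡34 (mod 43); (18|43)=-1, (34|43)=-1; sign (−1)^1·-1^3·-1^1 = -1.
(a,b)_31: α=1, u≡8; β=3, v≡16 (mod 31); (8|31)=+1, (16|31)=+1; sign (−1)^1·+1^3·+1^1 = -1.
(a,b)_∞: sgn(-1333)=−, sgn(8543197)=+, so +1.
(a,b)_13: α=0, u≡7; β=1, v≡8 (mod 13); (7|13)=-1, (8|13)=-1; sign (−1)^0·-1^1·-1^0 = -1.
(a,b)_2: α=4, β=2; u≡3, v≡5 (mod 8); ε(u)ε(v)=1·0, αω(v)=4·1, βω(u)=2·1; sum ≡ 0  ⇒  +1.
(a,b)_11: α=-2, u≡3; β=-2, v≡9 (mod 11); (3|11)=+1, (9|11)=+1; sign (−1)^0·+1^-2·+1^-2 = +1.
(-1333, 8543197 / ℚ) ramifies at {13, 17, 31, 43}: a division algebra.

[13, 17, 31, 43]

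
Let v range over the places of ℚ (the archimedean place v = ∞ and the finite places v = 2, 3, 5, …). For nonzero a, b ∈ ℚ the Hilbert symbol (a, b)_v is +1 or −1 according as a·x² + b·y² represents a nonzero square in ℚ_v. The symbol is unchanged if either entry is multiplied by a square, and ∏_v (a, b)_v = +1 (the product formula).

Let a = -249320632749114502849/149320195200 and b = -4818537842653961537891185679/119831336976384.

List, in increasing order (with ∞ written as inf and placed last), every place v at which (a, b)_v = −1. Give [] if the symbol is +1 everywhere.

[7, inf]

Mod squares: a ≡ -2, b ≡ -714. Check v ∈ {∞, 2, 3, 5, 7, 11, 13, 17, 19, 23, 31, 43}.
v=∞: -2 < 0 and -714 < 0  ⇒  (a,b)_∞ = -1.
v=2: v_2(a)=-7, v_2(b)=-17; units ≡ 7, 3 (mod 8); ε·ε+αω+βω = 1·1+-7·1+-17·0 ≡ 0  ⇒  (a,b)_2 = +1.
v=43: a=43^2·(≡41), b=43^2·(≡38) mod 43; (41|43)=+1, (38|43)=+1; (−1)^{2·2·21}·(+1)^2·(+1)^2 = +1.
v=11: a=11^-2·(≡3), b=11^-2·(≡1) mod 11; (3|11)=+1, (1|11)=+1; (−1)^{-2·-2·5}·(+1)^-2·(+1)^-2 = +1.
v=31: a=31^4·(≡13), b=31^6·(≡23) mod 31; (13|31)=-1, (23|31)=-1; (−1)^{4·6·15}·(-1)^6·(-1)^4 = +1.
v=5: a=5^-2·(≡2), b=5^0·(≡4) mod 5; (2|5)=-1, (4|5)=+1; (−1)^{-2·0·2}·(-1)^0·(+1)^-2 = +1.
v=17: a=17^2·(≡13), b=17^3·(≡4) mod 17; (13|17)=+1, (4|17)=+1; (−1)^{2·3·8}·(+1)^3·(+1)^2 = +1.
v=7: a=7^2·(≡3), b=7^3·(≡5) mod 7; (3|7)=-1, (5|7)=-1; (−1)^{2·3·3}·(-1)^3·(-1)^2 = -1.
v=3: a=3^-6·(≡1), b=3^-3·(≡2) mod 3; (1|3)=+1, (2|3)=-1; (−1)^{-6·-3·1}·(+1)^-3·(-1)^-6 = +1.
v=23: a=23^-2·(≡11), b=23^-4·(≡15) mod 23; (11|23)=-1, (15|23)=-1; (−1)^{-2·-4·11}·(-1)^-4·(-1)^-2 = +1.
v=13: a=13^4·(≡7), b=13^6·(≡12) mod 13; (7|13)=-1, (12|13)=+1; (−1)^{4·6·6}·(-1)^6·(+1)^4 = +1.
v=19: a=19^2·(≡9), b=19^2·(≡3) mod 19; (9|19)=+1, (3|19)=-1; (−1)^{2·2·9}·(+1)^2·(-1)^2 = +1.
|Ram(-2, -714)| = 2, even; anisotropic at {7, ∞}.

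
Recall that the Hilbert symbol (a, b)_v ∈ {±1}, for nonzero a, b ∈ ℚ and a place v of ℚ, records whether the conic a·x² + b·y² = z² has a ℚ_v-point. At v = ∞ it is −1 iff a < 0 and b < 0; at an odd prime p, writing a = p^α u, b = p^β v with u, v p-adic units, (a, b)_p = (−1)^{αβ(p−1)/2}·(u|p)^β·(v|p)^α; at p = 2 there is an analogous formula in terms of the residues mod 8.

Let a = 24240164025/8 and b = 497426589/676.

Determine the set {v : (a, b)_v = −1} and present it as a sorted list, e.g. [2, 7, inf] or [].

Mod squares: a ≡ 47058, b ≡ 682341. Check v ∈ {∞, 2, 3, 5, 7, 11, 13, 23, 29, 31}.
v=29: a=29^2·(≡16), b=29^1·(≡27) mod 29; (16|29)=+1, (27|29)=-1; (−1)^{2·1·14}·(+1)^1·(-1)^2 = +1.
v=13: a=13^0·(≡8), b=13^-2·(≡9) mod 13; (8|13)=-1, (9|13)=+1; (−1)^{0·-2·6}·(-1)^-2·(+1)^0 = +1.
v=5: a=5^2·(≡2), b=5^0·(≡4) mod 5; (2|5)=-1, (4|5)=+1; (−1)^{2·0·2}·(-1)^0·(+1)^2 = +1.
v=2: v_2(a)=-3, v_2(b)=-2; units ≡ 1, 5 (mod 8); ε·ε+αω+βω = 0·0+-3·1+-2·0 ≡ 1  ⇒  (a,b)_2 = -1.
v=7: a=7^2·(≡1), b=7^0·(≡4) mod 7; (1|7)=+1, (4|7)=+1; (−1)^{2·0·3}·(+1)^0·(+1)^2 = +1.
v=11: a=11^1·(≡7), b=11^1·(≡10) mod 11; (7|11)=-1, (10|11)=-1; (−1)^{1·1·5}·(-1)^1·(-1)^1 = -1.
v=∞: 47058 > 0 and 682341 > 0  ⇒  (a,b)_∞ = +1.
v=3: a=3^1·(≡2), b=3^7·(≡2) mod 3; (2|3)=-1, (2|3)=-1; (−1)^{1·7·1}·(-1)^7·(-1)^1 = -1.
v=31: a=31^1·(≡27), b=31^1·(≡18) mod 31; (27|31)=-1, (18|31)=+1; (−1)^{1·1·15}·(-1)^1·(+1)^1 = +1.
v=23: a=23^1·(≡21), b=23^1·(≡10) mod 23; (21|23)=-1, (10|23)=-1; (−1)^{1·1·11}·(-1)^1·(-1)^1 = -1.
|Ram(47058, 682341)| = 4, even; anisotropic at {2, 3, 11, 23}.

[2, 3, 11, 23]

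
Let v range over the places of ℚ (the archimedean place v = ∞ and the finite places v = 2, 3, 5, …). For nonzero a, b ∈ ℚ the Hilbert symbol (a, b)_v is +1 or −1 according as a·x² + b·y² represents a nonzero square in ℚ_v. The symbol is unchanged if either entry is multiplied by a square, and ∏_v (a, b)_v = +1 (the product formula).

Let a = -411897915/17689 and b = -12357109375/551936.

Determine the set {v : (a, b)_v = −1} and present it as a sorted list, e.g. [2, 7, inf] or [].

Mod squares: a ≡ -715, b ≡ -16445. Check v ∈ {∞, 2, 3, 5, 7, 11, 13, 19, 23}.
v=11: a=11^3·(≡9), b=11^-1·(≡1) mod 11; (9|11)=+1, (1|11)=+1; (−1)^{3·-1·5}·(+1)^-1·(+1)^3 = -1.
v=23: a=23^2·(≡15), b=23^3·(≡11) mod 23; (15|23)=-1, (11|23)=-1; (−1)^{2·3·11}·(-1)^3·(-1)^2 = -1.
v=5: a=5^1·(≡3), b=5^7·(≡4) mod 5; (3|5)=-1, (4|5)=+1; (−1)^{1·7·2}·(-1)^7·(+1)^1 = -1.
v=∞: -715 < 0 and -16445 < 0  ⇒  (a,b)_∞ = -1.
v=3: a=3^2·(≡2), b=3^0·(≡1) mod 3; (2|3)=-1, (1|3)=+1; (−1)^{2·0·1}·(-1)^0·(+1)^2 = +1.
v=13: a=13^1·(≡9), b=13^1·(≡1) mod 13; (9|13)=+1, (1|13)=+1; (−1)^{1·1·6}·(+1)^1·(+1)^1 = +1.
v=19: a=19^-2·(≡11), b=19^0·(≡9) mod 19; (11|19)=+1, (9|19)=+1; (−1)^{-2·0·9}·(+1)^0·(+1)^-2 = +1.
v=2: v_2(a)=0, v_2(b)=-10; units ≡ 5, 3 (mod 8); ε·ε+αω+βω = 0·1+0·1+-10·1 ≡ 0  ⇒  (a,b)_2 = +1.
v=7: a=7^-2·(≡3), b=7^-2·(≡5) mod 7; (3|7)=-1, (5|7)=-1; (−1)^{-2·-2·3}·(-1)^-2·(-1)^-2 = +1.
(-715, -16445 / ℚ) ramifies at {5, 11, 23, ∞}: a division algebra.

[5, 11, 23, inf]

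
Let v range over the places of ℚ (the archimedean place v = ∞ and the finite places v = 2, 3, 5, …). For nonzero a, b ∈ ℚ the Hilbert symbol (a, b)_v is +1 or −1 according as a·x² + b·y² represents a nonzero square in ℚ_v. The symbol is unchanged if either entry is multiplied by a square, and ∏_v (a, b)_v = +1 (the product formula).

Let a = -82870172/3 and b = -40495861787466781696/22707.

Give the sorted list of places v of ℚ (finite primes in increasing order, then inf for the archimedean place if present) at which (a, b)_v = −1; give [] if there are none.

[7, 11, 17, inf]

(a, b) ≡ (-4389, -3927) mod (ℚ^×)²; places V = {2, 3, 7, 11, 13, 17, 19, 29, ∞}.
(a,b)_13: α=0, u≡6; β=2, v≡10 (mod 13); (6|13)=-1, (10|13)=+1; sign (−1)^0·-1^2·+1^0 = +1.
(a,b)_2: α=2, β=10; u≡3, v≡1 (mod 8); ε(u)ε(v)=1·0, αω(v)=2·0, βω(u)=10·1; sum ≡ 0  ⇒  +1.
(a,b)_29: α=0, u≡18; β=-2, v≡15 (mod 29); (18|29)=-1, (15|29)=-1; sign (−1)^0·-1^-2·-1^0 = +1.
(a,b)_11: α=1, u≡2; β=3, v≡2 (mod 11); (2|11)=-1, (2|11)=-1; sign (−1)^1·-1^3·-1^1 = -1.
(a,b)_17: α=2, u≡14; β=5, v≡3 (mod 17); (14|17)=-1, (3|17)=-1; sign (−1)^0·-1^5·-1^2 = -1.
(a,b)_7: α=3, u≡5; β=3, v≡5 (mod 7); (5|7)=-1, (5|7)=-1; sign (−1)^1·-1^3·-1^3 = -1.
(a,b)_3: α=-1, u≡1; β=-3, v≡2 (mod 3); (1|3)=+1, (2|3)=-1; sign (−1)^1·+1^-3·-1^-1 = +1.
(a,b)_19: α=1, u≡11; β=2, v≡7 (mod 19); (11|19)=+1, (7|19)=+1; sign (−1)^0·+1^2·+1^1 = +1.
(a,b)_∞: sgn(-4389)=−, sgn(-3927)=−, so -1.
Ram(-4389, -3927) = {7, 11, 17, ∞}; no ℚ_7-point on the conic.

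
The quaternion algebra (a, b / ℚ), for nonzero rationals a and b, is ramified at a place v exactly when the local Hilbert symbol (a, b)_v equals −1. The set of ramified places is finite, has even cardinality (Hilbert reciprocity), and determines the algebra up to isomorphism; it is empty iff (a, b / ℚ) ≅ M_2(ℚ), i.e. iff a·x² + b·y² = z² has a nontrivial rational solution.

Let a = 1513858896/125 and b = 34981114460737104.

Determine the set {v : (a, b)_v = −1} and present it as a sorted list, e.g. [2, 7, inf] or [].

Mod squares: a ≡ 72105, b ≡ 14421. Check v ∈ {∞, 2, 3, 5, 11, 19, 23}.
v=5: a=5^-3·(≡1), b=5^0·(≡4) mod 5; (1|5)=+1, (4|5)=+1; (−1)^{-3·0·2}·(+1)^0·(+1)^-3 = +1.
v=23: a=23^1·(≡7), b=23^3·(≡4) mod 23; (7|23)=-1, (4|23)=+1; (−1)^{1·3·11}·(-1)^3·(+1)^1 = +1.
v=19: a=19^1·(≡12), b=19^3·(≡2) mod 19; (12|19)=-1, (2|19)=-1; (−1)^{1·3·9}·(-1)^3·(-1)^1 = -1.
v=11: a=11^1·(≡7), b=11^3·(≡10) mod 11; (7|11)=-1, (10|11)=-1; (−1)^{1·3·5}·(-1)^3·(-1)^1 = -1.
v=3: a=3^9·(≡2), b=3^9·(≡1) mod 3; (2|3)=-1, (1|3)=+1; (−1)^{9·9·1}·(-1)^9·(+1)^9 = +1.
v=∞: 72105 > 0 and 14421 > 0  ⇒  (a,b)_∞ = +1.
v=2: v_2(a)=4, v_2(b)=4; units ≡ 1, 5 (mod 8); ε·ε+αω+βω = 0·0+4·1+4·0 ≡ 0  ⇒  (a,b)_2 = +1.
Ram(72105, 14421) = {11, 19}; no ℚ_11-point on the conic.

[11, 19]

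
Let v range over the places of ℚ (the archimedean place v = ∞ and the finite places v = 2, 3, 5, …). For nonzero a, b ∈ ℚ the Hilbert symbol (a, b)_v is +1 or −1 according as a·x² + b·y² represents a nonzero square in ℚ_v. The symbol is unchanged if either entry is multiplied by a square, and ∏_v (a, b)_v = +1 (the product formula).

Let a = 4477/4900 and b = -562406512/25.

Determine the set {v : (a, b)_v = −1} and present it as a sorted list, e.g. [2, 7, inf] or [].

(a, b) ≡ (37, -35150407) mod (ℚ^×)²; places V = {2, 5, 7, 11, 17, 29, 37, 41, 47, ∞}.
(a,b)_2: α=-2, β=4; u≡5, v≡1 (mod 8); ε(u)ε(v)=0·0, αω(v)=-2·0, βω(u)=4·1; sum ≡ 0  ⇒  +1.
(a,b)_37: α=1, u≡33; β=1, v≡11 (mod 37); (33|37)=+1, (11|37)=+1; sign (−1)^0·+1^1·+1^1 = +1.
(a,b)_11: α=2, u≡3; β=0, v≡1 (mod 11); (3|11)=+1, (1|11)=+1; sign (−1)^0·+1^0·+1^2 = +1.
(a,b)_41: α=0, u≡16; β=1, v≡17 (mod 41); (16|41)=+1, (17|41)=-1; sign (−1)^0·+1^1·-1^0 = +1.
(a,b)_17: α=0, u≡10; β=1, v≡10 (mod 17); (10|17)=-1, (10|17)=-1; sign (−1)^0·-1^1·-1^0 = -1.
(a,b)_5: α=-2, u≡2; β=-2, v≡3 (mod 5); (2|5)=-1, (3|5)=-1; sign (−1)^0·-1^-2·-1^-2 = +1.
(a,b)_7: α=-2, u≡2; β=0, v≡1 (mod 7); (2|7)=+1, (1|7)=+1; sign (−1)^0·+1^0·+1^-2 = +1.
(a,b)_∞: sgn(37)=+, sgn(-35150407)=−, so +1.
(a,b)_47: α=0, u≡1; β=1, v≡38 (mod 47); (1|47)=+1, (38|47)=-1; sign (−1)^0·+1^1·-1^0 = +1.
(a,b)_29: α=0, u≡18; β=1, v≡25 (mod 29); (18|29)=-1, (25|29)=+1; sign (−1)^0·-1^1·+1^0 = -1.
Ram(37, -35150407) = {17, 29}; no ℚ_17-point on the conic.

[17, 29]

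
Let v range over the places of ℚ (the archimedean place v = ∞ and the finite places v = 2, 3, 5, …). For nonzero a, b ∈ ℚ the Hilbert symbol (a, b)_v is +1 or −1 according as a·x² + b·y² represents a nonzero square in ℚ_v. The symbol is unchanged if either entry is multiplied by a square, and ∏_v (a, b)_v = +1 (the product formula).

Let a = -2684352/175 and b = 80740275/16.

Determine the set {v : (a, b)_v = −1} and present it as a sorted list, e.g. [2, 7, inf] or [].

[2, 3, 31, 41]

(a, b) ≡ (-293601, 26691) mod (ℚ^×)²; places V = {2, 3, 5, 7, 11, 31, 41, ∞}.
(a,b)_3: α=1, u≡2; β=1, v≡2 (mod 3); (2|3)=-1, (2|3)=-1; sign (−1)^1·-1^1·-1^1 = -1.
(a,b)_11: α=1, u≡8; β=2, v≡3 (mod 11); (8|11)=-1, (3|11)=+1; sign (−1)^0·-1^2·+1^1 = +1.
(a,b)_31: α=1, u≡29; β=1, v≡27 (mod 31); (29|31)=-1, (27|31)=-1; sign (−1)^1·-1^1·-1^1 = -1.
(a,b)_∞: sgn(-293601)=−, sgn(26691)=+, so +1.
(a,b)_5: α=-2, u≡4; β=2, v≡1 (mod 5); (4|5)=+1, (1|5)=+1; sign (−1)^0·+1^2·+1^-2 = +1.
(a,b)_41: α=1, u≡34; β=1, v≡31 (mod 41); (34|41)=-1, (31|41)=+1; sign (−1)^0·-1^1·+1^1 = -1.
(a,b)_2: α=6, β=-4; u≡7, v≡3 (mod 8); ε(u)ε(v)=1·1, αω(v)=6·1, βω(u)=-4·0; sum ≡ 1  ⇒  -1.
(a,b)_7: α=-1, u≡2; β=1, v≡6 (mod 7); (2|7)=+1, (6|7)=-1; sign (−1)^1·+1^1·-1^-1 = +1.
(-293601, 26691 / ℚ) ramifies at {2, 3, 31, 41}: a division algebra.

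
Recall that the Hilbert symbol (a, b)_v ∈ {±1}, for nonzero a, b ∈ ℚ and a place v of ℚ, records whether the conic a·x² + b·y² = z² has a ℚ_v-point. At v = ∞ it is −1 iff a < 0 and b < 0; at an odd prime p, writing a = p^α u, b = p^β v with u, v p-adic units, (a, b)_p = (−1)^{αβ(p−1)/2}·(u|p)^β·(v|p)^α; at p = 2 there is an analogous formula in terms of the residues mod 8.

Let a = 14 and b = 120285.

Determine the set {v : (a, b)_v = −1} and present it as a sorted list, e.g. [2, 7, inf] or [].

[2, 3]

Mod squares: a ≡ 14, b ≡ 165. Check v ∈ {∞, 2, 3, 5, 7, 11}.
v=2: v_2(a)=1, v_2(b)=0; units ≡ 7, 5 (mod 8); ε·ε+αω+βω = 1·0+1·1+0·0 ≡ 1  ⇒  (a,b)_2 = -1.
v=∞: 14 > 0 and 165 > 0  ⇒  (a,b)_∞ = +1.
v=11: a=11^0·(≡3), b=11^1·(≡1) mod 11; (3|11)=+1, (1|11)=+1; (−1)^{0·1·5}·(+1)^1·(+1)^0 = +1.
v=7: a=7^1·(≡2), b=7^0·(≡4) mod 7; (2|7)=+1, (4|7)=+1; (−1)^{1·0·3}·(+1)^0·(+1)^1 = +1.
v=5: a=5^0·(≡4), b=5^1·(≡2) mod 5; (4|5)=+1, (2|5)=-1; (−1)^{0·1·2}·(+1)^1·(-1)^0 = +1.
v=3: a=3^0·(≡2), b=3^7·(≡1) mod 3; (2|3)=-1, (1|3)=+1; (−1)^{0·7·1}·(-1)^7·(+1)^0 = -1.
|Ram(14, 165)| = 2, even; anisotropic at {2, 3}.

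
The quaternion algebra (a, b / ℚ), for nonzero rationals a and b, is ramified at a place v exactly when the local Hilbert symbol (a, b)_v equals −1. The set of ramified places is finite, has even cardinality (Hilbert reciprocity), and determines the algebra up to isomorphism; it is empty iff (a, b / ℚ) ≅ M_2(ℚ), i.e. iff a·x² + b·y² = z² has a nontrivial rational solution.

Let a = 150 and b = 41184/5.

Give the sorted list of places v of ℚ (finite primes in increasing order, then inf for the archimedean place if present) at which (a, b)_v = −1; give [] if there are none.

[2, 3, 11, 13]

(a, b) ≡ (6, 1430) mod (ℚ^×)²; places V = {2, 3, 5, 11, 13, ∞}.
(a,b)_∞: sgn(6)=+, sgn(1430)=+, so +1.
(a,b)_2: α=1, β=5; u≡3, v≡3 (mod 8); ε(u)ε(v)=1·1, αω(v)=1·1, βω(u)=5·1; sum ≡ 1  ⇒  -1.
(a,b)_11: α=0, u≡7; β=1, v≡3 (mod 11); (7|11)=-1, (3|11)=+1; sign (−1)^0·-1^1·+1^0 = -1.
(a,b)_3: α=1, u≡2; β=2, v≡2 (mod 3); (2|3)=-1, (2|3)=-1; sign (−1)^0·-1^2·-1^1 = -1.
(a,b)_5: α=2, u≡1; β=-1, v≡4 (mod 5); (1|5)=+1, (4|5)=+1; sign (−1)^0·+1^-1·+1^2 = +1.
(a,b)_13: α=0, u≡7; β=1, v≡7 (mod 13); (7|13)=-1, (7|13)=-1; sign (−1)^0·-1^1·-1^0 = -1.
Ram(6, 1430) = {2, 3, 11, 13}; no ℚ_2-point on the conic.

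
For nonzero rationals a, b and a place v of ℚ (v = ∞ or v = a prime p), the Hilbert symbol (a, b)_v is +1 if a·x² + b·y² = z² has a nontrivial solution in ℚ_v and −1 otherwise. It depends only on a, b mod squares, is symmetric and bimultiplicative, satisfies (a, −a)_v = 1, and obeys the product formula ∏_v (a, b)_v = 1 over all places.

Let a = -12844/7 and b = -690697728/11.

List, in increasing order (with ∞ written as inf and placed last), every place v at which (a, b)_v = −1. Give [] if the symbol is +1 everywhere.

Mod squares: a ≡ -133, b ≡ -67298. Check v ∈ {∞, 2, 3, 7, 11, 13, 19, 23}.
v=11: a=11^0·(≡10), b=11^-1·(≡5) mod 11; (10|11)=-1, (5|11)=+1; (−1)^{0·-1·5}·(-1)^-1·(+1)^0 = -1.
v=2: v_2(a)=2, v_2(b)=9; units ≡ 3, 7 (mod 8); ε·ε+αω+βω = 1·1+2·0+9·1 ≡ 0  ⇒  (a,b)_2 = +1.
v=7: a=7^-1·(≡1), b=7^3·(≡2) mod 7; (1|7)=+1, (2|7)=+1; (−1)^{-1·3·3}·(+1)^3·(+1)^-1 = -1.
v=13: a=13^2·(≡4), b=13^0·(≡3) mod 13; (4|13)=+1, (3|13)=+1; (−1)^{2·0·6}·(+1)^0·(+1)^2 = +1.
v=∞: -133 < 0 and -67298 < 0  ⇒  (a,b)_∞ = -1.
v=19: a=19^1·(≡12), b=19^1·(≡5) mod 19; (12|19)=-1, (5|19)=+1; (−1)^{1·1·9}·(-1)^1·(+1)^1 = +1.
v=3: a=3^0·(≡2), b=3^2·(≡1) mod 3; (2|3)=-1, (1|3)=+1; (−1)^{0·2·1}·(-1)^2·(+1)^0 = +1.
v=23: a=23^0·(≡15), b=23^1·(≡13) mod 23; (15|23)=-1, (13|23)=+1; (−1)^{0·1·11}·(-1)^1·(+1)^0 = -1.
|Ram(-133, -67298)| = 4, even; anisotropic at {7, 11, 23, ∞}.

[7, 11, 23, inf]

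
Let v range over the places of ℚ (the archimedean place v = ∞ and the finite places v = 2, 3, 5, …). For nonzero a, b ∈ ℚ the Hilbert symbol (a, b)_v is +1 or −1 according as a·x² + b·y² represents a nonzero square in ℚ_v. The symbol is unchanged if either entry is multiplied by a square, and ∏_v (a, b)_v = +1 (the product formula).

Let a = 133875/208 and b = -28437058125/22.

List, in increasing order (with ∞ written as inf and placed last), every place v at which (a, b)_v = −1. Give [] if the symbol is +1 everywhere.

[7, 11, 13, 17]

(a, b) ≡ (7735, -7854) mod (ℚ^×)²; places V = {2, 3, 5, 7, 11, 13, 17, ∞}.
(a,b)_11: α=0, u≡6; β=-1, v≡4 (mod 11); (6|11)=-1, (4|11)=+1; sign (−1)^0·-1^-1·+1^0 = -1.
(a,b)_13: α=-1, u≡9; β=0, v≡2 (mod 13); (9|13)=+1, (2|13)=-1; sign (−1)^0·+1^0·-1^-1 = -1.
(a,b)_3: α=2, u≡1; β=3, v≡1 (mod 3); (1|3)=+1, (1|3)=+1; sign (−1)^0·+1^3·+1^2 = +1.
(a,b)_∞: sgn(7735)=+, sgn(-7854)=−, so +1.
(a,b)_17: α=1, u≡1; β=3, v≡7 (mod 17); (1|17)=+1, (7|17)=-1; sign (−1)^0·+1^3·-1^1 = -1.
(a,b)_7: α=1, u≡3; β=3, v≡5 (mod 7); (3|7)=-1, (5|7)=-1; sign (−1)^1·-1^3·-1^1 = -1.
(a,b)_5: α=3, u≡2; β=4, v≡1 (mod 5); (2|5)=-1, (1|5)=+1; sign (−1)^0·-1^4·+1^3 = +1.
(a,b)_2: α=-4, β=-1; u≡7, v≡1 (mod 8); ε(u)ε(v)=1·0, αω(v)=-4·0, βω(u)=-1·0; sum ≡ 0  ⇒  +1.
Ram(7735, -7854) = {7, 11, 13, 17}; no ℚ_7-point on the conic.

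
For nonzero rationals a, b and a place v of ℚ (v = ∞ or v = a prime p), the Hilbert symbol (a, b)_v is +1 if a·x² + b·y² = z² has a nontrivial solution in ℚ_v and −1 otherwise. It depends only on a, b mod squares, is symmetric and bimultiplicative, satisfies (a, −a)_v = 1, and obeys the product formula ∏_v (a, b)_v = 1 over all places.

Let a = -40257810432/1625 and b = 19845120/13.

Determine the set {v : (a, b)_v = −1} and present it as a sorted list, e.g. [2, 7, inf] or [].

Mod squares: a ≡ -1448655, b ≡ 62985. Check v ∈ {∞, 2, 3, 5, 7, 13, 17, 19, 23}.
v=13: a=13^-1·(≡12), b=13^-1·(≡9) mod 13; (12|13)=+1, (9|13)=+1; (−1)^{-1·-1·6}·(+1)^-1·(+1)^-1 = +1.
v=∞: -1448655 < 0 and 62985 > 0  ⇒  (a,b)_∞ = +1.
v=2: v_2(a)=12, v_2(b)=12; units ≡ 1, 1 (mod 8); ε·ε+αω+βω = 0·0+12·0+12·0 ≡ 0  ⇒  (a,b)_2 = +1.
v=17: a=17^1·(≡10), b=17^1·(≡16) mod 17; (10|17)=-1, (16|17)=+1; (−1)^{1·1·8}·(-1)^1·(+1)^1 = -1.
v=3: a=3^3·(≡1), b=3^1·(≡1) mod 3; (1|3)=+1, (1|3)=+1; (−1)^{3·1·1}·(+1)^1·(+1)^3 = -1.
v=5: a=5^-3·(≡1), b=5^1·(≡3) mod 5; (1|5)=+1, (3|5)=-1; (−1)^{-3·1·2}·(+1)^1·(-1)^-3 = -1.
v=7: a=7^2·(≡2), b=7^0·(≡6) mod 7; (2|7)=+1, (6|7)=-1; (−1)^{2·0·3}·(+1)^0·(-1)^2 = +1.
v=19: a=19^1·(≡3), b=19^1·(≡17) mod 19; (3|19)=-1, (17|19)=+1; (−1)^{1·1·9}·(-1)^1·(+1)^1 = +1.
v=23: a=23^1·(≡3), b=23^0·(≡20) mod 23; (3|23)=+1, (20|23)=-1; (−1)^{1·0·11}·(+1)^0·(-1)^1 = -1.
Ram(-1448655, 62985) = {3, 5, 17, 23}; no ℚ_3-point on the conic.

[3, 5, 17, 23]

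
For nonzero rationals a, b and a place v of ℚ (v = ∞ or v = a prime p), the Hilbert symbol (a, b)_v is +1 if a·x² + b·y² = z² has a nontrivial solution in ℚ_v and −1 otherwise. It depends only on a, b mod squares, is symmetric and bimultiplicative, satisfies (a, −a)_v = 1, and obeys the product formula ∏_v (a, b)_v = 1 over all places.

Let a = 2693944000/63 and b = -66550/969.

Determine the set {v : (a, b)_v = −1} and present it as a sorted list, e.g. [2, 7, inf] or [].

Mod squares: a ≡ 805, b ≡ -21318. Check v ∈ {∞, 2, 3, 5, 7, 11, 17, 19, 23}.
v=19: a=19^0·(≡1), b=19^-1·(≡2) mod 19; (1|19)=+1, (2|19)=-1; (−1)^{0·-1·9}·(+1)^-1·(-1)^0 = +1.
v=2: v_2(a)=6, v_2(b)=1; units ≡ 5, 5 (mod 8); ε·ε+αω+βω = 0·0+6·1+1·1 ≡ 1  ⇒  (a,b)_2 = -1.
v=3: a=3^-2·(≡1), b=3^-1·(≡1) mod 3; (1|3)=+1, (1|3)=+1; (−1)^{-2·-1·1}·(+1)^-1·(+1)^-2 = +1.
v=17: a=17^0·(≡3), b=17^-1·(≡15) mod 17; (3|17)=-1, (15|17)=+1; (−1)^{0·-1·8}·(-1)^-1·(+1)^0 = -1.
v=7: a=7^-1·(≡3), b=7^0·(≡2) mod 7; (3|7)=-1, (2|7)=+1; (−1)^{-1·0·3}·(-1)^0·(+1)^-1 = +1.
v=5: a=5^3·(≡4), b=5^2·(≡2) mod 5; (4|5)=+1, (2|5)=-1; (−1)^{3·2·2}·(+1)^2·(-1)^3 = -1.
v=∞: 805 > 0 and -21318 < 0  ⇒  (a,b)_∞ = +1.
v=11: a=11^4·(≡10), b=11^3·(≡5) mod 11; (10|11)=-1, (5|11)=+1; (−1)^{4·3·5}·(-1)^3·(+1)^4 = -1.
v=23: a=23^1·(≡1), b=23^0·(≡4) mod 23; (1|23)=+1, (4|23)=+1; (−1)^{1·0·11}·(+1)^0·(+1)^1 = +1.
(805, -21318 / ℚ) ramifies at {2, 5, 11, 17}: a division algebra.

[2, 5, 11, 17]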